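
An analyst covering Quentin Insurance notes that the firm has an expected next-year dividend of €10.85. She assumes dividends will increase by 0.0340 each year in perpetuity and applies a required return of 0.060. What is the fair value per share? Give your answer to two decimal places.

€417.31

Gordon growth model: P₀ = D₁/(r − g), with D₁ = 10.85 given directly.
P₀ = 10.8500 / (0.06 − 0.034) = 10.8500 / 0.026 = 417.3077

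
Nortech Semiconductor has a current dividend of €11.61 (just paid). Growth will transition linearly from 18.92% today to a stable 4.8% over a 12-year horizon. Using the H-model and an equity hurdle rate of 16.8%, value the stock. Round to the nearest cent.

H-model: P₀ = D₀[(1+g_L) + H(g_S−g_L)]/(r−g_L), with H = 12/2 = 6.
P₀ = 11.61 × [(1+0.048) + 6×(0.1892−0.048)] / (0.168−0.048)
   = 11.61 × 1.8952 / 0.12 = 183.3606

€183.36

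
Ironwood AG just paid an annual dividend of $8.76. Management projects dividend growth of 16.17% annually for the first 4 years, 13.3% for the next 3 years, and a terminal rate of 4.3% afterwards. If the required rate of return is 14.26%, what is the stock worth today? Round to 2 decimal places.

$159.71

Three-stage DDM. Project D₁…D_7; terminal Gordon value at t=7 with g = 0.043; discount at r = 0.1426.
D_1 = 10.1765
D_2 = 11.8220
D_3 = 13.7337
D_4 = 15.9544
D_5 = 18.0763
D_6 = 20.4805
D_7 = 23.2044
TV_7 = 24.2022/(0.1426−0.043) = 242.9936
P₀ = Σ Dₜ/(1+r)ᵗ + TV_7/(1+r)^7 = 159.7146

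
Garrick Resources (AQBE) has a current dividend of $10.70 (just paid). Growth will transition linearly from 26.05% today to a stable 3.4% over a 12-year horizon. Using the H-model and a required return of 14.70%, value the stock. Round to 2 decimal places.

$226.59

H-model: P₀ = D₀[(1+g_L) + H(g_S−g_L)]/(r−g_L), with H = 12/2 = 6.
P₀ = 10.70 × [(1+0.034) + 6×(0.2605−0.034)] / (0.147−0.034)
   = 10.70 × 2.3930 / 0.113 = 226.5938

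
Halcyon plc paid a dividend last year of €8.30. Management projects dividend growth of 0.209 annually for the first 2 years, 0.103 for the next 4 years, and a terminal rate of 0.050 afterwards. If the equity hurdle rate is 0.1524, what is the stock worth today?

€129.25

Three-stage DDM. Project D₁…D_6; terminal Gordon value at t=6 with g = 0.05; discount at r = 0.1524.
D_1 = 10.0347
D_2 = 12.1320
D_3 = 13.3815
D_4 = 14.7598
D_5 = 16.2801
D_6 = 17.9570
TV_6 = 18.8548/(0.1524−0.05) = 184.1290
P₀ = Σ Dₜ/(1+r)ᵗ + TV_6/(1+r)^6 = 129.2470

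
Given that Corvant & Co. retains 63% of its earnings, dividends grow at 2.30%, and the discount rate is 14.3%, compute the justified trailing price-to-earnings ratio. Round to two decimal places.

3.15

Payout ratio b = 1 − 0.63 = 0.37.
Justified trailing P/E = b(1+g)/(r−g) = 0.37×(1+0.023)/(0.143−0.023) = 3.1542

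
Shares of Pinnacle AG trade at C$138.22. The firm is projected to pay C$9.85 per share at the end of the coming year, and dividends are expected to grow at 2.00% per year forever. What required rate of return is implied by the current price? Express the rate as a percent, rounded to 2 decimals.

9.13%

Rearranging the constant-growth DDM: r = D₁/P₀ + g.
r = 9.8500 / 138.22 + 0.02 = 0.07126 + 0.02 = 0.09126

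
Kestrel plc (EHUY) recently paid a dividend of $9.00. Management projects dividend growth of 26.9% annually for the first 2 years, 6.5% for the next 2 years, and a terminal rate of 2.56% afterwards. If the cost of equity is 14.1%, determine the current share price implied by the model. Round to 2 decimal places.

Three-stage DDM. Project D₁…D_4; terminal Gordon value at t=4 with g = 0.0256; discount at r = 0.141.
D_1 = 11.4210
D_2 = 14.4932
D_3 = 15.4353
D_4 = 16.4386
TV_4 = 16.8594/(0.141−0.0256) = 146.0956
P₀ = Σ Dₜ/(1+r)ᵗ + TV_4/(1+r)^4 = 127.4296

$127.43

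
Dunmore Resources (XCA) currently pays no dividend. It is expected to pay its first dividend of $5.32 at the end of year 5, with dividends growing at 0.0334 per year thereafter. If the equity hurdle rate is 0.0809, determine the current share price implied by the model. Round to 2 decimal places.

Deferred-dividend DDM. At t=4 the remaining stream is a growing perpetuity with first payment D_5 = 5.32.
V_4 = D_5/(r−g) = 5.32/(0.0809−0.0334) = 112.0000
P₀ = V_4/(1+r)^4 = 112.0000/(1+0.0809)^4 = 82.0495

$82.05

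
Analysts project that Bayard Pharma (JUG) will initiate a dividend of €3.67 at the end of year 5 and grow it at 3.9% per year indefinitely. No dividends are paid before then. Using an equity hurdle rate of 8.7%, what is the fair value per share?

Deferred-dividend DDM. At t=4 the remaining stream is a growing perpetuity with first payment D_5 = 3.67.
V_4 = D_5/(r−g) = 3.67/(0.087−0.039) = 76.4583
P₀ = V_4/(1+r)^4 = 76.4583/(1+0.087)^4 = 54.7654

€54.77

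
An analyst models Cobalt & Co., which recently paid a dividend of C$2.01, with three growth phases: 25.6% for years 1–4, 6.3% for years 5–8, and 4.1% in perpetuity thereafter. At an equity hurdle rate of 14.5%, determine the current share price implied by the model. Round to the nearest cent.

Three-stage DDM. Project D₁…D_8; terminal Gordon value at t=8 with g = 0.041; discount at r = 0.145.
D_1 = 2.5246
D_2 = 3.1708
D_3 = 3.9826
D_4 = 5.0021
D_5 = 5.3173
D_6 = 5.6522
D_7 = 6.0083
D_8 = 6.3869
TV_8 = 6.6487/(0.145−0.041) = 63.9301
P₀ = Σ Dₜ/(1+r)ᵗ + TV_8/(1+r)^8 = 41.5278

C$41.53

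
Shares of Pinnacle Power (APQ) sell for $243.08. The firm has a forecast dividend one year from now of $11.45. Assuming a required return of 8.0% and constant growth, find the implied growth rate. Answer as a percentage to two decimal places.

3.29%

From P₀ = D₁/(r − g), the implied growth is g = r − D₁/P₀.
g = 0.08 − 11.45/243.08 = 0.08 − 0.04710 = 0.03290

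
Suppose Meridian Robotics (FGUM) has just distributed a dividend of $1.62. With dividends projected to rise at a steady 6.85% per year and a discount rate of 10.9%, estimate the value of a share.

$42.74

Gordon growth model: P₀ = D₁/(r − g). D₁ = 1.62 × (1 + 0.0685) = 1.7310.
P₀ = 1.7310 / (0.109 − 0.0685) = 1.7310 / 0.0405 = 42.7400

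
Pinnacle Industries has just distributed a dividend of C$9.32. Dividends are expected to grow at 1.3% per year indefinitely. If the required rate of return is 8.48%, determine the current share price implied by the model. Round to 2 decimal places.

Gordon growth model: P₀ = D₁/(r − g). D₁ = 9.32 × (1 + 0.013) = 9.4412.
P₀ = 9.4412 / (0.0848 − 0.013) = 9.4412 / 0.0718 = 131.4925

C$131.49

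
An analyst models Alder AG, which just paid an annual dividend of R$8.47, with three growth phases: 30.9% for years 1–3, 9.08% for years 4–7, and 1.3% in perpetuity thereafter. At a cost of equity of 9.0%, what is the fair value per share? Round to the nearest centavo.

R$289.40

Three-stage DDM. Project D₁…D_7; terminal Gordon value at t=7 with g = 0.013; discount at r = 0.09.
D_1 = 11.0872
D_2 = 14.5132
D_3 = 18.9978
D_4 = 20.7228
D_5 = 22.6044
D_6 = 24.6569
D_7 = 26.8957
TV_7 = 27.2453/(0.09−0.013) = 353.8357
P₀ = Σ Dₜ/(1+r)ᵗ + TV_7/(1+r)^7 = 289.4040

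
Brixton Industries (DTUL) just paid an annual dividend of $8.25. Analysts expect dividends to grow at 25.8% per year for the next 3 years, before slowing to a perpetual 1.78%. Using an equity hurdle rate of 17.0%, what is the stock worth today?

Two-stage DDM. Project D₁…D_3 at 0.258, terminal growth 0.0178, discount at r = 0.17.
D_1 = 10.3785
D_2 = 13.0562
D_3 = 16.4246
Terminal value at t=3: TV = D_4/(r−g) = 16.7170/(0.17−0.0178) = 109.8357
P₀ = 10.3785/(1+0.17)^1 + 13.0562/(1+0.17)^2 + 16.4246/(1+0.17)^3 + 109.8357/(1+0.17)^3 = 97.2415

$97.24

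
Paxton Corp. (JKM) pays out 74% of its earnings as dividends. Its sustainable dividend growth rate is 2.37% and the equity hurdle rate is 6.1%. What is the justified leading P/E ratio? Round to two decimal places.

Justified leading P/E = b/(r−g) = 0.74/(0.061−0.0237) = 19.8391

19.84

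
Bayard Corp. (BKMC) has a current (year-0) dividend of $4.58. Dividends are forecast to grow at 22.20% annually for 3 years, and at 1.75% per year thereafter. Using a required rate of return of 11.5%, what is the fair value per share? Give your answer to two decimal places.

$79.47

Two-stage DDM. Project D₁…D_3 at 0.222, terminal growth 0.0175, discount at r = 0.115.
D_1 = 5.5968
D_2 = 6.8392
D_3 = 8.3576
Terminal value at t=3: TV = D_4/(r−g) = 8.5038/(0.115−0.0175) = 87.2186
P₀ = 5.5968/(1+0.115)^1 + 6.8392/(1+0.115)^2 + 8.3576/(1+0.115)^3 + 87.2186/(1+0.115)^3 = 79.4692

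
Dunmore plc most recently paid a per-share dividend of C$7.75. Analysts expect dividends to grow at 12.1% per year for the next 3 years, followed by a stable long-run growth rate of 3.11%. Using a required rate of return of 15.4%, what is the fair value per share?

Two-stage DDM. Project D₁…D_3 at 0.121, terminal growth 0.0311, discount at r = 0.154.
D_1 = 8.6877
D_2 = 9.7390
D_3 = 10.9174
Terminal value at t=3: TV = D_4/(r−g) = 11.2569/(0.154−0.0311) = 91.5941
P₀ = 8.6877/(1+0.154)^1 + 9.7390/(1+0.154)^2 + 10.9174/(1+0.154)^3 + 91.5941/(1+0.154)^3 = 81.5460

C$81.55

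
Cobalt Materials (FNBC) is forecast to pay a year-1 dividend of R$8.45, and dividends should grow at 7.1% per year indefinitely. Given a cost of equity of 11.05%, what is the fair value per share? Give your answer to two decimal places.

Gordon growth model: P₀ = D₁/(r − g), with D₁ = 8.45 given directly.
P₀ = 8.4500 / (0.1105 − 0.071) = 8.4500 / 0.0395 = 213.9241

R$213.92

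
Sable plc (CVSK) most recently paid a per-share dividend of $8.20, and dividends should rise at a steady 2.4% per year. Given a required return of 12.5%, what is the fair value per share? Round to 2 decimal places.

$83.14

Gordon growth model: P₀ = D₁/(r − g). D₁ = 8.20 × (1 + 0.024) = 8.3968.
P₀ = 8.3968 / (0.125 − 0.024) = 8.3968 / 0.101 = 83.1366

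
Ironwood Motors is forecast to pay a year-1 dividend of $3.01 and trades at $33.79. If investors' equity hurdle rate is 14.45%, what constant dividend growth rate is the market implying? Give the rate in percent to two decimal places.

5.54%

From P₀ = D₁/(r − g), the implied growth is g = r − D₁/P₀.
g = 0.1445 − 3.01/33.79 = 0.1445 − 0.08908 = 0.05542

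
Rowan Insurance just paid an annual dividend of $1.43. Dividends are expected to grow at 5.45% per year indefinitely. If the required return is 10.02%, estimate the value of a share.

$33.00

Gordon growth model: P₀ = D₁/(r − g). D₁ = 1.43 × (1 + 0.0545) = 1.5079.
P₀ = 1.5079 / (0.1002 − 0.0545) = 1.5079 / 0.0457 = 32.9964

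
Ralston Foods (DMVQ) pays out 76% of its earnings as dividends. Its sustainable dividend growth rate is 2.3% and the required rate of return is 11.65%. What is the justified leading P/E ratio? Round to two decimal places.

8.13

Justified leading P/E = b/(r−g) = 0.76/(0.1165−0.023) = 8.1283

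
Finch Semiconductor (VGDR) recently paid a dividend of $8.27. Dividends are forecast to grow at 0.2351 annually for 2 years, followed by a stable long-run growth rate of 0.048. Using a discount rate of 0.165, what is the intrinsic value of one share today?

Two-stage DDM. Project D₁…D_2 at 0.2351, terminal growth 0.048, discount at r = 0.165.
D_1 = 10.2143
D_2 = 12.6157
Terminal value at t=2: TV = D_3/(r−g) = 13.2212/(0.165−0.048) = 113.0018
P₀ = 10.2143/(1+0.165)^1 + 12.6157/(1+0.165)^2 + 113.0018/(1+0.165)^2 = 101.3222

$101.32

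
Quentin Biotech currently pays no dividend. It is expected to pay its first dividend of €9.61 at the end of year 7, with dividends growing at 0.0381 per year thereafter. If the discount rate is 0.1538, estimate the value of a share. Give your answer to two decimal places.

€35.21

Deferred-dividend DDM. At t=6 the remaining stream is a growing perpetuity with first payment D_7 = 9.61.
V_6 = D_7/(r−g) = 9.61/(0.1538−0.0381) = 83.0596
P₀ = V_6/(1+r)^6 = 83.0596/(1+0.1538)^6 = 35.2052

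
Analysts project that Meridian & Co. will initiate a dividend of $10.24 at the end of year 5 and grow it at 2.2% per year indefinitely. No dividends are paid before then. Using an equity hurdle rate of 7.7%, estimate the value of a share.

$138.38

Deferred-dividend DDM. At t=4 the remaining stream is a growing perpetuity with first payment D_5 = 10.24.
V_4 = D_5/(r−g) = 10.24/(0.077−0.022) = 186.1818
P₀ = V_4/(1+r)^4 = 186.1818/(1+0.077)^4 = 138.3804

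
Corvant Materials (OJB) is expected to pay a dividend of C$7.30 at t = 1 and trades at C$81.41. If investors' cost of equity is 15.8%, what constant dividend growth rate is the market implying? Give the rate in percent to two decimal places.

6.83%

From P₀ = D₁/(r − g), the implied growth is g = r − D₁/P₀.
g = 0.158 − 7.30/81.41 = 0.158 − 0.08967 = 0.06833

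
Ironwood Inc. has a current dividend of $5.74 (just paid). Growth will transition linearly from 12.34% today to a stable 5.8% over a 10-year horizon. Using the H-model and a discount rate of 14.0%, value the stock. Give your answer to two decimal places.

$96.95

H-model: P₀ = D₀[(1+g_L) + H(g_S−g_L)]/(r−g_L), with H = 10/2 = 5.
P₀ = 5.74 × [(1+0.058) + 5×(0.1234−0.058)] / (0.14−0.058)
   = 5.74 × 1.3850 / 0.082 = 96.9500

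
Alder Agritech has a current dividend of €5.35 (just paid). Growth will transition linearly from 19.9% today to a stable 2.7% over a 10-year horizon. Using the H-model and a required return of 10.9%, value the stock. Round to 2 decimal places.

€123.12

H-model: P₀ = D₀[(1+g_L) + H(g_S−g_L)]/(r−g_L), with H = 10/2 = 5.
P₀ = 5.35 × [(1+0.027) + 5×(0.199−0.027)] / (0.109−0.027)
   = 5.35 × 1.8870 / 0.082 = 123.1152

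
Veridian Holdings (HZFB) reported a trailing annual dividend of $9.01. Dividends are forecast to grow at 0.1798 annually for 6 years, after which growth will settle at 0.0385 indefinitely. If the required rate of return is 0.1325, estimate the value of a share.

Two-stage DDM. Project D₁…D_6 at 0.1798, terminal growth 0.0385, discount at r = 0.1325.
D_1 = 10.6300
D_2 = 12.5413
D_3 = 14.7962
D_4 = 17.4565
D_5 = 20.5952
D_6 = 24.2983
Terminal value at t=6: TV = D_7/(r−g) = 25.2337/(0.1325−0.0385) = 268.4441
P₀ = 10.6300/(1+0.1325)^1 + 12.5413/(1+0.1325)^2 + 14.7962/(1+0.1325)^3 + 17.4565/(1+0.1325)^4 + 20.5952/(1+0.1325)^5 + 24.2983/(1+0.1325)^6 + 268.4441/(1+0.1325)^6 = 189.7765

$189.78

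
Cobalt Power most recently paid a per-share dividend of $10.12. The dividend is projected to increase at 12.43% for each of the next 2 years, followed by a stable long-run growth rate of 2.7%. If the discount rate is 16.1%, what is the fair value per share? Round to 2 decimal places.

$92.03

Two-stage DDM. Project D₁…D_2 at 0.1243, terminal growth 0.027, discount at r = 0.161.
D_1 = 11.3779
D_2 = 12.7922
Terminal value at t=2: TV = D_3/(r−g) = 13.1376/(0.161−0.027) = 98.0416
P₀ = 11.3779/(1+0.161)^1 + 12.7922/(1+0.161)^2 + 98.0416/(1+0.161)^2 = 92.0259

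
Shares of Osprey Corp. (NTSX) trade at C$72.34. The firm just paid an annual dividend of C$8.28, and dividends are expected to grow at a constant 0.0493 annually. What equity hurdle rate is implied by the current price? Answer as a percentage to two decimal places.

Rearranging the constant-growth DDM: r = D₁/P₀ + g.
D₁ = 8.28 × (1 + 0.0493) = 8.6882.
r = 8.6882 / 72.34 + 0.0493 = 0.12010 + 0.0493 = 0.16940

16.94%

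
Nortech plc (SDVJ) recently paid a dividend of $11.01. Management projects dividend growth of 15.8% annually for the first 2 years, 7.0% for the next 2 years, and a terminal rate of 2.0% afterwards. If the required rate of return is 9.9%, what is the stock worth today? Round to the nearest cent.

$196.92

Three-stage DDM. Project D₁…D_4; terminal Gordon value at t=4 with g = 0.02; discount at r = 0.099.
D_1 = 12.7496
D_2 = 14.7640
D_3 = 15.7975
D_4 = 16.9033
TV_4 = 17.2414/(0.099−0.02) = 218.2454
P₀ = Σ Dₜ/(1+r)ᵗ + TV_4/(1+r)^4 = 196.9214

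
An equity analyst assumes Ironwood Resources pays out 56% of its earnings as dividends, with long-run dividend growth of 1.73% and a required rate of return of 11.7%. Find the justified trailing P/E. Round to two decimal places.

Justified trailing P/E = b(1+g)/(r−g) = 0.56×(1+0.0173)/(0.117−0.0173) = 5.7140

5.71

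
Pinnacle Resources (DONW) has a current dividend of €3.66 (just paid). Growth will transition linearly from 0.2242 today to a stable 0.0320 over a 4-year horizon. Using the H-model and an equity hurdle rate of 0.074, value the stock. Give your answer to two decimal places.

H-model: P₀ = D₀[(1+g_L) + H(g_S−g_L)]/(r−g_L), with H = 4/2 = 2.
P₀ = 3.66 × [(1+0.032) + 2×(0.2242−0.032)] / (0.074−0.032)
   = 3.66 × 1.4164 / 0.042 = 123.4291

€123.43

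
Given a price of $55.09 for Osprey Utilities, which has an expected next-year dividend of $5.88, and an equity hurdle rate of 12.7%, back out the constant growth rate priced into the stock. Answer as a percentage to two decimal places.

2.03%

From P₀ = D₁/(r − g), the implied growth is g = r − D₁/P₀.
g = 0.127 − 5.88/55.09 = 0.127 − 0.10673 = 0.02027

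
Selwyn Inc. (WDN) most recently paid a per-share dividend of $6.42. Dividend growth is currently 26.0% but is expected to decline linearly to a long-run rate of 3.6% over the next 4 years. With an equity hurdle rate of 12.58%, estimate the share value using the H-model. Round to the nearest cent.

$106.09

H-model: P₀ = D₀[(1+g_L) + H(g_S−g_L)]/(r−g_L), with H = 4/2 = 2.
P₀ = 6.42 × [(1+0.036) + 2×(0.26−0.036)] / (0.1258−0.036)
   = 6.42 × 1.4840 / 0.0898 = 106.0944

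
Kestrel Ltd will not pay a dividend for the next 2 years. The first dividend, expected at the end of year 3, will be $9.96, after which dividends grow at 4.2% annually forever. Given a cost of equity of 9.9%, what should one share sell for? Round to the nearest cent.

$144.67

Deferred-dividend DDM. At t=2 the remaining stream is a growing perpetuity with first payment D_3 = 9.96.
V_2 = D_3/(r−g) = 9.96/(0.099−0.042) = 174.7368
P₀ = V_2/(1+r)^2 = 174.7368/(1+0.099)^2 = 144.6735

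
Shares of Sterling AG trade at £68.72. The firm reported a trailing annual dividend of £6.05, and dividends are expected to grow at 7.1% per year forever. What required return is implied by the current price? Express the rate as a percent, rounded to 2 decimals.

16.53%

Rearranging the constant-growth DDM: r = D₁/P₀ + g.
D₁ = 6.05 × (1 + 0.071) = 6.4795.
r = 6.4795 / 68.72 + 0.071 = 0.09429 + 0.071 = 0.16529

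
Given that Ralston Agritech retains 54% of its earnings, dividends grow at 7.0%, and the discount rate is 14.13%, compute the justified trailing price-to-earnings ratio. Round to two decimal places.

Payout ratio b = 1 − 0.54 = 0.46.
Justified trailing P/E = b(1+g)/(r−g) = 0.46×(1+0.07)/(0.1413−0.07) = 6.9032

6.90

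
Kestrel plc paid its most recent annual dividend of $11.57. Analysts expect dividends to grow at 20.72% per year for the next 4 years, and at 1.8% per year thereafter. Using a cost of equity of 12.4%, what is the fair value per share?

Two-stage DDM. Project D₁…D_4 at 0.2072, terminal growth 0.018, discount at r = 0.124.
D_1 = 13.9673
D_2 = 16.8613
D_3 = 20.3550
D_4 = 24.5726
Terminal value at t=4: TV = D_5/(r−g) = 25.0149/(0.124−0.018) = 235.9892
P₀ = 13.9673/(1+0.124)^1 + 16.8613/(1+0.124)^2 + 20.3550/(1+0.124)^3 + 24.5726/(1+0.124)^4 + 235.9892/(1+0.124)^4 = 203.3539

$203.35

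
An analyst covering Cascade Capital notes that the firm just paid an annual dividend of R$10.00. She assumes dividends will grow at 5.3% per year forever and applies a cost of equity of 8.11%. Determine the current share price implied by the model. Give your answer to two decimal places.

Gordon growth model: P₀ = D₁/(r − g). D₁ = 10.00 × (1 + 0.053) = 10.5300.
P₀ = 10.5300 / (0.0811 − 0.053) = 10.5300 / 0.0281 = 374.7331

R$374.73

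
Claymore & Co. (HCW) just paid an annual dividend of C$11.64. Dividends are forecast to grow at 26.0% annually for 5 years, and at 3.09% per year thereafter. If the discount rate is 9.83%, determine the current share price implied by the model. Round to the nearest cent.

Two-stage DDM. Project D₁…D_5 at 0.26, terminal growth 0.0309, discount at r = 0.0983.
D_1 = 14.6664
D_2 = 18.4797
D_3 = 23.2844
D_4 = 29.3383
D_5 = 36.9663
Terminal value at t=5: TV = D_6/(r−g) = 38.1085/(0.0983−0.0309) = 565.4085
P₀ = 14.6664/(1+0.0983)^1 + 18.4797/(1+0.0983)^2 + 23.2844/(1+0.0983)^3 + 29.3383/(1+0.0983)^4 + 36.9663/(1+0.0983)^5 + 565.4085/(1+0.0983)^5 = 443.3426

C$443.34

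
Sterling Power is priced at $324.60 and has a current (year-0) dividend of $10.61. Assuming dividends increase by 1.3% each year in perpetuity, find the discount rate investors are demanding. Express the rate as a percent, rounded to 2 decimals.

4.61%

Rearranging the constant-growth DDM: r = D₁/P₀ + g.
D₁ = 10.61 × (1 + 0.013) = 10.7479.
r = 10.7479 / 324.60 + 0.013 = 0.03311 + 0.013 = 0.04611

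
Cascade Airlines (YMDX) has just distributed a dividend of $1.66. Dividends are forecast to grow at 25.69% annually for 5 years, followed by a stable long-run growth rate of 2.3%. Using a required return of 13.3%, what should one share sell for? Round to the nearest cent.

Two-stage DDM. Project D₁…D_5 at 0.2569, terminal growth 0.023, discount at r = 0.133.
D_1 = 2.0865
D_2 = 2.6225
D_3 = 3.2962
D_4 = 4.1430
D_5 = 5.2073
Terminal value at t=5: TV = D_6/(r−g) = 5.3271/(0.133−0.023) = 48.4278
P₀ = 2.0865/(1+0.133)^1 + 2.6225/(1+0.133)^2 + 3.2962/(1+0.133)^3 + 4.1430/(1+0.133)^4 + 5.2073/(1+0.133)^5 + 48.4278/(1+0.133)^5 = 37.3925

$37.39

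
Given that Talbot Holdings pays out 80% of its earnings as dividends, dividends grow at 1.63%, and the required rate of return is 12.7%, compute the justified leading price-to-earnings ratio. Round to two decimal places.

Justified leading P/E = b/(r−g) = 0.80/(0.127−0.0163) = 7.2267

7.23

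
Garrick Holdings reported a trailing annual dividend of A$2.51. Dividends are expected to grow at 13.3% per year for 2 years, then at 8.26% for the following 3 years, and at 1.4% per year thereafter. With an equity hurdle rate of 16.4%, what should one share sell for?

Three-stage DDM. Project D₁…D_5; terminal Gordon value at t=5 with g = 0.014; discount at r = 0.164.
D_1 = 2.8438
D_2 = 3.2221
D_3 = 3.4882
D_4 = 3.7763
D_5 = 4.0883
TV_5 = 4.1455/(0.164−0.014) = 27.6366
P₀ = Σ Dₜ/(1+r)ᵗ + TV_5/(1+r)^5 = 23.9370

A$23.94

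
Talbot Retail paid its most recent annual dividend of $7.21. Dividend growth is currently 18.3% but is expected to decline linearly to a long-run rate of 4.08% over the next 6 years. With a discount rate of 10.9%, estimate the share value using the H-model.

H-model: P₀ = D₀[(1+g_L) + H(g_S−g_L)]/(r−g_L), with H = 6/2 = 3.
P₀ = 7.21 × [(1+0.0408) + 3×(0.183−0.0408)] / (0.109−0.0408)
   = 7.21 × 1.4674 / 0.0682 = 155.1313

$155.13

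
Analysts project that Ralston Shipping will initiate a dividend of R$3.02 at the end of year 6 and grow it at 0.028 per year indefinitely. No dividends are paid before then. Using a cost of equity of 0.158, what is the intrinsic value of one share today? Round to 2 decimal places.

Deferred-dividend DDM. At t=5 the remaining stream is a growing perpetuity with first payment D_6 = 3.02.
V_5 = D_6/(r−g) = 3.02/(0.158−0.028) = 23.2308
P₀ = V_5/(1+r)^5 = 23.2308/(1+0.158)^5 = 11.1563

R$11.16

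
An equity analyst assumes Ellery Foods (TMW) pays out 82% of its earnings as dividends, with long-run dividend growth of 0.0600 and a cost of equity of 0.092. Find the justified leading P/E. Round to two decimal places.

Justified leading P/E = b/(r−g) = 0.82/(0.092−0.06) = 25.6250

25.62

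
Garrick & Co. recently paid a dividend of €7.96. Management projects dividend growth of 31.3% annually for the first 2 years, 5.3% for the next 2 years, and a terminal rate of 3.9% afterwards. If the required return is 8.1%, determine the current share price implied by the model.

€319.65

Three-stage DDM. Project D₁…D_4; terminal Gordon value at t=4 with g = 0.039; discount at r = 0.081.
D_1 = 10.4515
D_2 = 13.7228
D_3 = 14.4501
D_4 = 15.2160
TV_4 = 15.8094/(0.081−0.039) = 376.4138
P₀ = Σ Dₜ/(1+r)ᵗ + TV_4/(1+r)^4 = 319.6467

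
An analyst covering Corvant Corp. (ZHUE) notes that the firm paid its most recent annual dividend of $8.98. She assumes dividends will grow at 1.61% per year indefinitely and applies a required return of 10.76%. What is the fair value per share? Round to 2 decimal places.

Gordon growth model: P₀ = D₁/(r − g). D₁ = 8.98 × (1 + 0.0161) = 9.1246.
P₀ = 9.1246 / (0.1076 − 0.0161) = 9.1246 / 0.0915 = 99.7222

$99.72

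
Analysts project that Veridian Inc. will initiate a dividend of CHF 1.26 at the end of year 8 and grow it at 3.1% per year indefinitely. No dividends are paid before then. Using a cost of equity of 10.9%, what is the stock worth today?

Deferred-dividend DDM. At t=7 the remaining stream is a growing perpetuity with first payment D_8 = 1.26.
V_7 = D_8/(r−g) = 1.26/(0.109−0.031) = 16.1538
P₀ = V_7/(1+r)^7 = 16.1538/(1+0.109)^7 = 7.8299

CHF 7.83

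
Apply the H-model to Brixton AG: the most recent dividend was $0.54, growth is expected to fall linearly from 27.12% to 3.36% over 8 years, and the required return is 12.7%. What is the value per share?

$11.47

H-model: P₀ = D₀[(1+g_L) + H(g_S−g_L)]/(r−g_L), with H = 8/2 = 4.
P₀ = 0.54 × [(1+0.0336) + 4×(0.2712−0.0336)] / (0.127−0.0336)
   = 0.54 × 1.9840 / 0.0934 = 11.4707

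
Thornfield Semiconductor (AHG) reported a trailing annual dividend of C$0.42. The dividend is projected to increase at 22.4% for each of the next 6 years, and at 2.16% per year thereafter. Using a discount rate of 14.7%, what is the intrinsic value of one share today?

C$8.24

Two-stage DDM. Project D₁…D_6 at 0.224, terminal growth 0.0216, discount at r = 0.147.
D_1 = 0.5141
D_2 = 0.6292
D_3 = 0.7702
D_4 = 0.9427
D_5 = 1.1539
D_6 = 1.4123
Terminal value at t=6: TV = D_7/(r−g) = 1.4428/(0.147−0.0216) = 11.5059
P₀ = 0.5141/(1+0.147)^1 + 0.6292/(1+0.147)^2 + 0.7702/(1+0.147)^3 + 0.9427/(1+0.147)^4 + 1.1539/(1+0.147)^5 + 1.4123/(1+0.147)^6 + 11.5059/(1+0.147)^6 = 8.2359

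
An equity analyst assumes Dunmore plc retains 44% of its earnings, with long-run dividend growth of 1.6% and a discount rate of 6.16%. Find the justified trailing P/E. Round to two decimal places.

12.48

Payout ratio b = 1 − 0.44 = 0.56.
Justified trailing P/E = b(1+g)/(r−g) = 0.56×(1+0.016)/(0.0616−0.016) = 12.4772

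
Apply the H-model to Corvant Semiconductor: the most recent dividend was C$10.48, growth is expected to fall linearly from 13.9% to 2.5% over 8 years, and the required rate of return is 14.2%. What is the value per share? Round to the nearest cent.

H-model: P₀ = D₀[(1+g_L) + H(g_S−g_L)]/(r−g_L), with H = 8/2 = 4.
P₀ = 10.48 × [(1+0.025) + 4×(0.139−0.025)] / (0.142−0.025)
   = 10.48 × 1.4810 / 0.117 = 132.6571

C$132.66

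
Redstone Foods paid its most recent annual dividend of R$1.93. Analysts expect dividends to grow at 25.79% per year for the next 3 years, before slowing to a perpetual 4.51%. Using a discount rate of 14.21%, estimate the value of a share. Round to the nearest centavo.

R$34.83

Two-stage DDM. Project D₁…D_3 at 0.2579, terminal growth 0.0451, discount at r = 0.1421.
D_1 = 2.4277
D_2 = 3.0539
D_3 = 3.8415
Terminal value at t=3: TV = D_4/(r−g) = 4.0147/(0.1421−0.0451) = 41.3887
P₀ = 2.4277/(1+0.1421)^1 + 3.0539/(1+0.1421)^2 + 3.8415/(1+0.1421)^3 + 41.3887/(1+0.1421)^3 = 34.8279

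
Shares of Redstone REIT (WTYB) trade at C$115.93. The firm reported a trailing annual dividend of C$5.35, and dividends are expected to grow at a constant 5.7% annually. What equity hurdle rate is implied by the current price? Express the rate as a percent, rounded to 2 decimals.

Rearranging the constant-growth DDM: r = D₁/P₀ + g.
D₁ = 5.35 × (1 + 0.057) = 5.6549.
r = 5.6549 / 115.93 + 0.057 = 0.04878 + 0.057 = 0.10578

10.58%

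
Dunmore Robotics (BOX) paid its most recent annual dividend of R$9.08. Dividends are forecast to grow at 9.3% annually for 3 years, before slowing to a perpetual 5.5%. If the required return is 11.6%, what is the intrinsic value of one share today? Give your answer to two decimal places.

R$173.66

Two-stage DDM. Project D₁…D_3 at 0.093, terminal growth 0.055, discount at r = 0.116.
D_1 = 9.9244
D_2 = 10.8474
D_3 = 11.8562
Terminal value at t=3: TV = D_4/(r−g) = 12.5083/(0.116−0.055) = 205.0543
P₀ = 9.9244/(1+0.116)^1 + 10.8474/(1+0.116)^2 + 11.8562/(1+0.116)^3 + 205.0543/(1+0.116)^3 = 173.6612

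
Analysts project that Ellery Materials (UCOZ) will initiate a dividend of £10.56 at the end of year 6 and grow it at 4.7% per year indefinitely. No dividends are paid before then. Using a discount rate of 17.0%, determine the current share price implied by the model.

Deferred-dividend DDM. At t=5 the remaining stream is a growing perpetuity with first payment D_6 = 10.56.
V_5 = D_6/(r−g) = 10.56/(0.17−0.047) = 85.8537
P₀ = V_5/(1+r)^5 = 85.8537/(1+0.17)^5 = 39.1588

£39.16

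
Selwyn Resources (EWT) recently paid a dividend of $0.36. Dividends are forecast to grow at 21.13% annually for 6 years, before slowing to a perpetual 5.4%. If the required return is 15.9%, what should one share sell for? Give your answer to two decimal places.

Two-stage DDM. Project D₁…D_6 at 0.2113, terminal growth 0.054, discount at r = 0.159.
D_1 = 0.4361
D_2 = 0.5282
D_3 = 0.6398
D_4 = 0.7750
D_5 = 0.9388
D_6 = 1.1371
Terminal value at t=6: TV = D_7/(r−g) = 1.1985/(0.159−0.054) = 11.4147
P₀ = 0.4361/(1+0.159)^1 + 0.5282/(1+0.159)^2 + 0.6398/(1+0.159)^3 + 0.7750/(1+0.159)^4 + 0.9388/(1+0.159)^5 + 1.1371/(1+0.159)^6 + 11.4147/(1+0.159)^6 = 7.2374

$7.24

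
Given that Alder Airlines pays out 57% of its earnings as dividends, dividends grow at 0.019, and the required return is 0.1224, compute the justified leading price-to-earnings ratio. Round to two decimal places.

Justified leading P/E = b/(r−g) = 0.57/(0.1224−0.019) = 5.5126

5.51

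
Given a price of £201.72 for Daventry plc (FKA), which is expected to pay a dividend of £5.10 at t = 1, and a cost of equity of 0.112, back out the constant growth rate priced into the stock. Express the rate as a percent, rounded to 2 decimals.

8.67%

From P₀ = D₁/(r − g), the implied growth is g = r − D₁/P₀.
g = 0.112 − 5.10/201.72 = 0.112 − 0.02528 = 0.08672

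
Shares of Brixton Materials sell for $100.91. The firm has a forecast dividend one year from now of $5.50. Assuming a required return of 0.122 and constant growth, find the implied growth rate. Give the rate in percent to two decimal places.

6.75%

From P₀ = D₁/(r − g), the implied growth is g = r − D₁/P₀.
g = 0.122 − 5.50/100.91 = 0.122 − 0.05450 = 0.06750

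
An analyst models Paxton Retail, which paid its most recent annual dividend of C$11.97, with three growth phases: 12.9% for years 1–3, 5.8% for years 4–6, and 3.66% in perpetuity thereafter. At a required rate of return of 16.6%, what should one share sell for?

C$125.63

Three-stage DDM. Project D₁…D_6; terminal Gordon value at t=6 with g = 0.0366; discount at r = 0.166.
D_1 = 13.5141
D_2 = 15.2575
D_3 = 17.2257
D_4 = 18.2248
D_5 = 19.2818
D_6 = 20.4001
TV_6 = 21.1468/(0.166−0.0366) = 163.4218
P₀ = Σ Dₜ/(1+r)ᵗ + TV_6/(1+r)^6 = 125.6337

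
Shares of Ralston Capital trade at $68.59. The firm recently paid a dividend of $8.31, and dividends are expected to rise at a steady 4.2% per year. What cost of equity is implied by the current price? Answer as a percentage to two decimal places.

Rearranging the constant-growth DDM: r = D₁/P₀ + g.
D₁ = 8.31 × (1 + 0.042) = 8.6590.
r = 8.6590 / 68.59 + 0.042 = 0.12624 + 0.042 = 0.16824

16.82%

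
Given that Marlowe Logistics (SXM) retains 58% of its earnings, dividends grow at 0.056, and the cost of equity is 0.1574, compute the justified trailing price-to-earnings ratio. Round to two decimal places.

4.37

Payout ratio b = 1 − 0.58 = 0.42.
Justified trailing P/E = b(1+g)/(r−g) = 0.42×(1+0.056)/(0.1574−0.056) = 4.3740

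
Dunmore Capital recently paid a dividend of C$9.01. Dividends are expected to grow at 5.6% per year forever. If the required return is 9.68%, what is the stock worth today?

Gordon growth model: P₀ = D₁/(r − g). D₁ = 9.01 × (1 + 0.056) = 9.5146.
P₀ = 9.5146 / (0.0968 − 0.056) = 9.5146 / 0.0408 = 233.2000

C$233.20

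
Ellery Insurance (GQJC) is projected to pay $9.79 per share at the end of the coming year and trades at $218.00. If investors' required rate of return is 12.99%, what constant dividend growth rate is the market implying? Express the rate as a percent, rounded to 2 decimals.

From P₀ = D₁/(r − g), the implied growth is g = r − D₁/P₀.
g = 0.1299 − 9.79/218.00 = 0.1299 − 0.04491 = 0.08499

8.50%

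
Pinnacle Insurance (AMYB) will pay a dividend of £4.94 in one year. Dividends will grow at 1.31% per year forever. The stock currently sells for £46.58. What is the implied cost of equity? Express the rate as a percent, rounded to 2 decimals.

11.92%

Rearranging the constant-growth DDM: r = D₁/P₀ + g.
r = 4.9400 / 46.58 + 0.0131 = 0.10605 + 0.0131 = 0.11915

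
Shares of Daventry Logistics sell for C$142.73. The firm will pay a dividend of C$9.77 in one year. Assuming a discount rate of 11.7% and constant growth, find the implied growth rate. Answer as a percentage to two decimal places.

From P₀ = D₁/(r − g), the implied growth is g = r − D₁/P₀.
g = 0.117 − 9.77/142.73 = 0.117 − 0.06845 = 0.04855

4.85%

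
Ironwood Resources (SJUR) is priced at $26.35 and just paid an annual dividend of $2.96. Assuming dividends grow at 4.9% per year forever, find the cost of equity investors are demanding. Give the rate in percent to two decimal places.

Rearranging the constant-growth DDM: r = D₁/P₀ + g.
D₁ = 2.96 × (1 + 0.049) = 3.1050.
r = 3.1050 / 26.35 + 0.049 = 0.11784 + 0.049 = 0.16684

16.68%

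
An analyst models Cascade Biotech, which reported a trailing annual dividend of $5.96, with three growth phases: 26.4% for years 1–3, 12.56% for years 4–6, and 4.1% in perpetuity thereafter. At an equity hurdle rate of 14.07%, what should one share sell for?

$127.07

Three-stage DDM. Project D₁…D_6; terminal Gordon value at t=6 with g = 0.041; discount at r = 0.1407.
D_1 = 7.5334
D_2 = 9.5223
D_3 = 12.0361
D_4 = 13.5479
D_5 = 15.2495
D_6 = 17.1648
TV_6 = 17.8686/(0.1407−0.041) = 179.2236
P₀ = Σ Dₜ/(1+r)ᵗ + TV_6/(1+r)^6 = 127.0721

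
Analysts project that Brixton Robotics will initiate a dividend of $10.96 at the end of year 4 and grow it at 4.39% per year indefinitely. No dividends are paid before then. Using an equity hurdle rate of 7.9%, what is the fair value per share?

Deferred-dividend DDM. At t=3 the remaining stream is a growing perpetuity with first payment D_4 = 10.96.
V_3 = D_4/(r−g) = 10.96/(0.079−0.0439) = 312.2507
P₀ = V_3/(1+r)^3 = 312.2507/(1+0.079)^3 = 248.5645

$248.56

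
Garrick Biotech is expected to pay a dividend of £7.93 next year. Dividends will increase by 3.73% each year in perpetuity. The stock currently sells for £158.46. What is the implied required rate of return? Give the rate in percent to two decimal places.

Rearranging the constant-growth DDM: r = D₁/P₀ + g.
r = 7.9300 / 158.46 + 0.0373 = 0.05004 + 0.0373 = 0.08734

8.73%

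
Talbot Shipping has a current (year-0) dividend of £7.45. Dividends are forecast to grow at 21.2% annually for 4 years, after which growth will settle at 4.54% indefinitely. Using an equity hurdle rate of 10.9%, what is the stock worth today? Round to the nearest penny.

Two-stage DDM. Project D₁…D_4 at 0.212, terminal growth 0.0454, discount at r = 0.109.
D_1 = 9.0294
D_2 = 10.9436
D_3 = 13.2637
D_4 = 16.0756
Terminal value at t=4: TV = D_5/(r−g) = 16.8054/(0.109−0.0454) = 264.2361
P₀ = 9.0294/(1+0.109)^1 + 10.9436/(1+0.109)^2 + 13.2637/(1+0.109)^3 + 16.0756/(1+0.109)^4 + 264.2361/(1+0.109)^4 = 212.0815

£212.08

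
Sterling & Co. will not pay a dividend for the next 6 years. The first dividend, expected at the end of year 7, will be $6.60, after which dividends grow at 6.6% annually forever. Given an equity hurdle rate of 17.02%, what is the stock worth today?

Deferred-dividend DDM. At t=6 the remaining stream is a growing perpetuity with first payment D_7 = 6.60.
V_6 = D_7/(r−g) = 6.60/(0.1702−0.066) = 63.3397
P₀ = V_6/(1+r)^6 = 63.3397/(1+0.1702)^6 = 24.6670

$24.67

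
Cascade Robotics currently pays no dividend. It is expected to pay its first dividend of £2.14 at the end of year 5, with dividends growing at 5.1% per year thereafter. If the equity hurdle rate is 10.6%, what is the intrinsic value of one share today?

Deferred-dividend DDM. At t=4 the remaining stream is a growing perpetuity with first payment D_5 = 2.14.
V_4 = D_5/(r−g) = 2.14/(0.106−0.051) = 38.9091
P₀ = V_4/(1+r)^4 = 38.9091/(1+0.106)^4 = 26.0034

£26.00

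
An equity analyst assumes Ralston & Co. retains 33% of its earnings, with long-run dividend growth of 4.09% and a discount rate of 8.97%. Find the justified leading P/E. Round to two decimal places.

Payout ratio b = 1 − 0.33 = 0.67.
Justified leading P/E = b/(r−g) = 0.67/(0.0897−0.0409) = 13.7295

13.73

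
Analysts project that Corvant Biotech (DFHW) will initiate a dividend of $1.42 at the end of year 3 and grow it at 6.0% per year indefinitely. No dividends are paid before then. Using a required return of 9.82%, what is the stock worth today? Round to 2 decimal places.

$30.82

Deferred-dividend DDM. At t=2 the remaining stream is a growing perpetuity with first payment D_3 = 1.42.
V_2 = D_3/(r−g) = 1.42/(0.0982−0.06) = 37.1728
P₀ = V_2/(1+r)^2 = 37.1728/(1+0.0982)^2 = 30.8221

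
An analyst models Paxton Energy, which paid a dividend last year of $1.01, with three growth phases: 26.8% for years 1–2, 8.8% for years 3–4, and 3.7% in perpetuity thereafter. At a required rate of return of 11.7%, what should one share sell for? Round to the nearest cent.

Three-stage DDM. Project D₁…D_4; terminal Gordon value at t=4 with g = 0.037; discount at r = 0.117.
D_1 = 1.2807
D_2 = 1.6239
D_3 = 1.7668
D_4 = 1.9223
TV_4 = 1.9934/(0.117−0.037) = 24.9176
P₀ = Σ Dₜ/(1+r)ᵗ + TV_4/(1+r)^4 = 20.9570

$20.96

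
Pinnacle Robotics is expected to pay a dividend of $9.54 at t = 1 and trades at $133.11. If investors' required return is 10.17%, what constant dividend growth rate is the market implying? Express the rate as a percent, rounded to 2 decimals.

3.00%

From P₀ = D₁/(r − g), the implied growth is g = r − D₁/P₀.
g = 0.1017 − 9.54/133.11 = 0.1017 − 0.07167 = 0.03003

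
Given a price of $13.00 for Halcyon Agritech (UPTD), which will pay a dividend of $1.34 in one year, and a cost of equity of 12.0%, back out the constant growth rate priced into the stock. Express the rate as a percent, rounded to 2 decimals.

1.69%

From P₀ = D₁/(r − g), the implied growth is g = r − D₁/P₀.
g = 0.12 − 1.34/13.00 = 0.12 − 0.10308 = 0.01692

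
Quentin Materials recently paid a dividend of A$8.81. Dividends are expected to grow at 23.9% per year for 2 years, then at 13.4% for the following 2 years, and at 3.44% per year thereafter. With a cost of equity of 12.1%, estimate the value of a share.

A$173.95

Three-stage DDM. Project D₁…D_4; terminal Gordon value at t=4 with g = 0.0344; discount at r = 0.121.
D_1 = 10.9156
D_2 = 13.5244
D_3 = 15.3367
D_4 = 17.3918
TV_4 = 17.9901/(0.121−0.0344) = 207.7377
P₀ = Σ Dₜ/(1+r)ᵗ + TV_4/(1+r)^4 = 173.9509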